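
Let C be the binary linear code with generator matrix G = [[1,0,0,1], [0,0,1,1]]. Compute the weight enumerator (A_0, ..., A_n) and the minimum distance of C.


Weight distribution: A_0 = 1, A_2 = 3. Minimum distance d = 2.

Enumerate all 2^2 = 4 messages m ∈ F_2^2.
For each, compute codeword c = mG in F_2^4, then tally its weight.
  m = 00 → c = 0000, weight = 0.
  m = 10 → c = 1001, weight = 2.
  m = 01 → c = 0011, weight = 2.
  m = 11 → c = 1010, weight = 2.
Tally weights:
  weight 0: 1 codewords.
  weight 2: 3 codewords.
Minimum distance d = smallest w > 0 with A_w > 0 = 2.
Sanity: Σ A_w = 4 = 2^2 = 4 ✓.


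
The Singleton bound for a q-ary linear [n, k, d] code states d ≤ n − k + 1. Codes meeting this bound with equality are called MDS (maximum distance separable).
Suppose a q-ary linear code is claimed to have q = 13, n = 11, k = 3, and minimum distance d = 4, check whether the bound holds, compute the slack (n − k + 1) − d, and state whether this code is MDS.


Singleton RHS = n − k + 1 = 9, slack = 5, bound satisfied, not MDS.

Singleton bound: d ≤ n − k + 1.
Here n = 11, k = 3, so n − k + 1 = 9.
Given d = 4, check d ≤ 9: YES.
Slack = (n − k + 1) − d = 5.
The code is NOT MDS (slack = 5 > 0).
Description: the claimed parameters are [11, 3, 4]_13; such a code would be non-MDS.


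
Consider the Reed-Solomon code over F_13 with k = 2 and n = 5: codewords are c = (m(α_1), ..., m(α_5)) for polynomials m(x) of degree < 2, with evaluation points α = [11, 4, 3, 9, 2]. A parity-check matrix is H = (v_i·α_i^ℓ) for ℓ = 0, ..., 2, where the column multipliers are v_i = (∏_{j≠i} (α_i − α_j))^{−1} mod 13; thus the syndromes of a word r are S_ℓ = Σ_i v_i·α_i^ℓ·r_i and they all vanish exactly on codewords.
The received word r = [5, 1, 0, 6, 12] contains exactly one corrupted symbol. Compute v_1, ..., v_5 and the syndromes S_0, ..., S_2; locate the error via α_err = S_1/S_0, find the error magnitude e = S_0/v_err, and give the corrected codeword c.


S = (7, 12, 2), error at position 1, error magnitude e = 10, c = [8, 1, 0, 6, 12].

Step 1: column multipliers v_i = (∏_{j≠i}(α_i − α_j))^{−1} mod 13.
  i = 1 (α = 11): (11−4)(11−3)(11−9)(11−2) = 7·8·2·9 = 1008 ≡ 7, so v_1 = 7^{−1} = 2 (mod 13).
  i = 2 (α = 4): (4−11)(4−3)(4−9)(4−2) = (−7)·1·(−5)·2 = 70 ≡ 5, so v_2 = 5^{−1} = 8 (mod 13).
  i = 3 (α = 3): (3−11)(3−4)(3−9)(3−2) = (−8)·(−1)·(−6)·1 = −48 ≡ 4, so v_3 = 4^{−1} = 10 (mod 13).
  i = 4 (α = 9): (9−11)(9−4)(9−3)(9−2) = (−2)·5·6·7 = −420 ≡ 9, so v_4 = 9^{−1} = 3 (mod 13).
  i = 5 (α = 2): (2−11)(2−4)(2−3)(2−9) = (−9)·(−2)·(−1)·(−7) = 126 ≡ 9, so v_5 = 9^{−1} = 3 (mod 13).
  v = [2, 8, 10, 3, 3].
Step 2: syndromes of r = [5, 1, 0, 6, 12] (all sums mod 13).
  S_0 = Σ v_i r_i = 2·5 + 8·1 + 10·0 + 3·6 + 3·12 = 72 ≡ 7.
  S_1 = Σ v_i α_i r_i = 2·11·5 + 8·4·1 + 10·3·0 + 3·9·6 + 3·2·12 = 376 ≡ 12.
  α_i^2 mod 13 = [4, 3, 9, 3, 4].
  S_2 = Σ v_i α_i^2 r_i = 2·4·5 + 8·3·1 + 10·9·0 + 3·3·6 + 3·4·12 = 262 ≡ 2.
  S = (7, 12, 2) ≠ 0, so r is not a codeword (an error is present).
Step 3: locate the error. For a single error e at position i, S_ℓ = v_i·e·α_i^ℓ, so α_err = S_1/S_0.
  S_0^{−1} = 7^{−1} = 2 (mod 13), so α_err = 12·2 = 24 ≡ 11 = α_1. Error position i = 1.
  Consistency check: S_2/S_1 = 2·12 = 24 ≡ 11 = α_err ✓ (single-error assumption holds).
Step 4: error magnitude e = S_0/v_1 = S_0·∏_{j≠1}(α_1 − α_j) = 7·7 = 49 ≡ 10 (mod 13).
Step 5: correct position 1: c_1 = r_1 − e = 5 − 10 ≡ 8 (mod 13). Hence c = [8, 1, 0, 6, 12].
  Check: interpolating c through the α_i gives m(x) = 10 + 1·x (degree < 2) with m(α_i) = c_i for every i, so c is indeed a codeword.


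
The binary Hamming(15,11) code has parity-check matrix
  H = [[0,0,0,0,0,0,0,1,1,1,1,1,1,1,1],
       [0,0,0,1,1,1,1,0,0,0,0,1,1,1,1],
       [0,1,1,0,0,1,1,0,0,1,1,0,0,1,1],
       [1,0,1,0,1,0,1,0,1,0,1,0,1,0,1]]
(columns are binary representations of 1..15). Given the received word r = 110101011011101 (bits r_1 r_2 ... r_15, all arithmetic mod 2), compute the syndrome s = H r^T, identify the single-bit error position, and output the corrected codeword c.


s = (0, 1, 0, 1)^T, error position = 5, corrected codeword c = 110111011011101

Compute s = H r^T mod 2 one row at a time:
  s_1 = 1 + 1 + 0 + 1 + 1 + 1 + 0 + 1 = 6 ≡ 0 (mod 2).
  s_2 = 1 + 0 + 1 + 0 + 1 + 1 + 0 + 1 = 5 ≡ 1 (mod 2).
  s_3 = 1 + 0 + 1 + 0 + 0 + 1 + 0 + 1 = 4 ≡ 0 (mod 2).
  s_4 = 1 + 0 + 0 + 0 + 1 + 1 + 1 + 1 = 5 ≡ 1 (mod 2).
s = (0, 1, 0, 1)^T — this equals column 5 of H (binary 0101), so error is at position 5.
Correct: flip bit 5 of r = 110101011011101 to get c = 110111011011101.


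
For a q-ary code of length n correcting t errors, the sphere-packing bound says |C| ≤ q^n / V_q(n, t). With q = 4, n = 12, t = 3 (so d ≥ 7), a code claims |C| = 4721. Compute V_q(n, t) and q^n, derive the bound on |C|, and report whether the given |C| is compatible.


V_q(n, t) = 6571, q^n = 16777216, Hamming bound = 2553, |C| = 4721 > bound (violated).

Step 1: Compute V_q(n, t) = Σ_{j=0}^3 C(n, j) (q−1)^j.
  j = 0: C(12,0)·(3)^0 = 1·1 = 1.
  j = 1: C(12,1)·(3)^1 = 12·3 = 36.
  j = 2: C(12,2)·(3)^2 = 66·9 = 594.
  j = 3: C(12,3)·(3)^3 = 220·27 = 5940.
  V_q(n, t) = 1 + 36 + 594 + 5940 = 6571.
Step 2: q^n = 4^12 = 16777216.
Step 3: Hamming bound ⌊q^n / V_q(n,t)⌋ = ⌊16777216/6571⌋ = 2553.
Step 4: Compare |C| = 4721 to 2553: violated.
The claimed |C| lies above the Hamming bound, so no 4-ary code of length 12 with d ≥ 7 can have 4721 codewords.


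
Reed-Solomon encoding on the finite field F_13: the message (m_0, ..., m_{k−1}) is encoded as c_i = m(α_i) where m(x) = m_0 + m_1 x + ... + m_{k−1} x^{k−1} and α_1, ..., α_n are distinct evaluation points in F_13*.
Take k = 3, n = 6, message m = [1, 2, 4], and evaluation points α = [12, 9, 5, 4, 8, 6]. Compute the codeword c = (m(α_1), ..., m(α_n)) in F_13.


c = [3, 5, 7, 8, 0, 1]

Message polynomial: m(x) = 1 + 2·x + 4·x^2 (mod 13).
For each evaluation point α_i, compute m(α_i) mod 13:
  α_1 = 12: Horner steps 4 → 11 → 3, so m(12) = 3.
  α_2 = 9: Horner steps 4 → 12 → 5, so m(9) = 5.
  α_3 = 5: Horner steps 4 → 9 → 7, so m(5) = 7.
  α_4 = 4: Horner steps 4 → 5 → 8, so m(4) = 8.
  α_5 = 8: Horner steps 4 → 8 → 0, so m(8) = 0.
  α_6 = 6: Horner steps 4 → 0 → 1, so m(6) = 1.
Codeword c = [3, 5, 7, 8, 0, 1] ∈ F_13^6.


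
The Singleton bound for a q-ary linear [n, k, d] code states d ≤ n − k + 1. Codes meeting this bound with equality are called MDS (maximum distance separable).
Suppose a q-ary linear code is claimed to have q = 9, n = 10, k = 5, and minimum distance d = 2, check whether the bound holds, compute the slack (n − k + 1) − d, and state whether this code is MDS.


Singleton RHS = n − k + 1 = 6, slack = 4, bound satisfied, not MDS.

Singleton bound: d ≤ n − k + 1.
Here n = 10, k = 5, so n − k + 1 = 6.
Given d = 2, check d ≤ 6: YES.
Slack = (n − k + 1) − d = 4.
The code is NOT MDS (slack = 4 > 0).
Description: the claimed parameters are [10, 5, 2]_9; such a code would be non-MDS.


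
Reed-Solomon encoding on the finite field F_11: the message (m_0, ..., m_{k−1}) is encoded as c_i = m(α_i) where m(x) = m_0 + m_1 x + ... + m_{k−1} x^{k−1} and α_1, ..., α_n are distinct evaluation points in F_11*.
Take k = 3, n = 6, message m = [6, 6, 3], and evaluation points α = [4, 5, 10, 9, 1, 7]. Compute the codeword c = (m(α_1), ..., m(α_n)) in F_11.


c = [1, 1, 3, 6, 4, 8]

Message polynomial: m(x) = 6 + 6·x + 3·x^2 (mod 11).
For each evaluation point α_i, compute m(α_i) mod 11:
  α_1 = 4: Horner steps 3 → 7 → 1, so m(4) = 1.
  α_2 = 5: Horner steps 3 → 10 → 1, so m(5) = 1.
  α_3 = 10: Horner steps 3 → 3 → 3, so m(10) = 3.
  α_4 = 9: Horner steps 3 → 0 → 6, so m(9) = 6.
  α_5 = 1: Horner steps 3 → 9 → 4, so m(1) = 4.
  α_6 = 7: Horner steps 3 → 5 → 8, so m(7) = 8.
Codeword c = [1, 1, 3, 6, 4, 8] ∈ F_11^6.


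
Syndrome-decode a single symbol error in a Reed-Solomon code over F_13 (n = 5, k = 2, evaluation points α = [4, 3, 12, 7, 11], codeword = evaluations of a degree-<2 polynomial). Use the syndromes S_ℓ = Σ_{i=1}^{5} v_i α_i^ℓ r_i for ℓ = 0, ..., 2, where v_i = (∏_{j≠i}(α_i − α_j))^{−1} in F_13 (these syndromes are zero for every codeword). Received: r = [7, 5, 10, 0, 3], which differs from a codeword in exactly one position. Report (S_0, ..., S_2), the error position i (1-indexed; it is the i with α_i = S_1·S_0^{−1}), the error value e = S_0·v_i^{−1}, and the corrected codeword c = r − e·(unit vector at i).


S = (6, 1, 11), error at position 5, error magnitude e = 8, c = [7, 5, 10, 0, 8].

Step 1: column multipliers v_i = (∏_{j≠i}(α_i − α_j))^{−1} mod 13.
  i = 1 (α = 4): (4−3)(4−12)(4−7)(4−11) = 1·(−8)·(−3)·(−7) = −168 ≡ 1, so v_1 = 1^{−1} = 1 (mod 13).
  i = 2 (α = 3): (3−4)(3−12)(3−7)(3−11) = (−1)·(−9)·(−4)·(−8) = 288 ≡ 2, so v_2 = 2^{−1} = 7 (mod 13).
  i = 3 (α = 12): (12−4)(12−3)(12−7)(12−11) = 8·9·5·1 = 360 ≡ 9, so v_3 = 9^{−1} = 3 (mod 13).
  i = 4 (α = 7): (7−4)(7−3)(7−12)(7−11) = 3·4·(−5)·(−4) = 240 ≡ 6, so v_4 = 6^{−1} = 11 (mod 13).
  i = 5 (α = 11): (11−4)(11−3)(11−12)(11−7) = 7·8·(−1)·4 = −224 ≡ 10, so v_5 = 10^{−1} = 4 (mod 13).
  v = [1, 7, 3, 11, 4].
Step 2: syndromes of r = [7, 5, 10, 0, 3] (all sums mod 13).
  S_0 = Σ v_i r_i = 1·7 + 7·5 + 3·10 + 11·0 + 4·3 = 84 ≡ 6.
  S_1 = Σ v_i α_i r_i = 1·4·7 + 7·3·5 + 3·12·10 + 11·7·0 + 4·11·3 = 625 ≡ 1.
  α_i^2 mod 13 = [3, 9, 1, 10, 4].
  S_2 = Σ v_i α_i^2 r_i = 1·3·7 + 7·9·5 + 3·1·10 + 11·10·0 + 4·4·3 = 414 ≡ 11.
  S = (6, 1, 11) ≠ 0, so r is not a codeword (an error is present).
Step 3: locate the error. For a single error e at position i, S_ℓ = v_i·e·α_i^ℓ, so α_err = S_1/S_0.
  S_0^{−1} = 6^{−1} = 11 (mod 13), so α_err = 1·11 = 11 ≡ 11 = α_5. Error position i = 5.
  Consistency check: S_2/S_1 = 11·1 = 11 ≡ 11 = α_err ✓ (single-error assumption holds).
Step 4: error magnitude e = S_0/v_5 = S_0·∏_{j≠5}(α_5 − α_j) = 6·10 = 60 ≡ 8 (mod 13).
Step 5: correct position 5: c_5 = r_5 − e = 3 − 8 ≡ 8 (mod 13). Hence c = [7, 5, 10, 0, 8].
  Check: interpolating c through the α_i gives m(x) = 12 + 2·x (degree < 2) with m(α_i) = c_i for every i, so c is indeed a codeword.


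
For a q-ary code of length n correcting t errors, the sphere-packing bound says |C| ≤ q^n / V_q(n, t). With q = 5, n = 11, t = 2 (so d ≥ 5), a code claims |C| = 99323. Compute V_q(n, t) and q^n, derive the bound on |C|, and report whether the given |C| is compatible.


V_q(n, t) = 925, q^n = 48828125, Hamming bound = 52787, |C| = 99323 > bound (violated).

Step 1: Compute V_q(n, t) = Σ_{j=0}^2 C(n, j) (q−1)^j.
  j = 0: C(11,0)·(4)^0 = 1·1 = 1.
  j = 1: C(11,1)·(4)^1 = 11·4 = 44.
  j = 2: C(11,2)·(4)^2 = 55·16 = 880.
  V_q(n, t) = 1 + 44 + 880 = 925.
Step 2: q^n = 5^11 = 48828125.
Step 3: Hamming bound ⌊q^n / V_q(n,t)⌋ = ⌊48828125/925⌋ = 52787.
Step 4: Compare |C| = 99323 to 52787: violated.
The claimed |C| lies above the Hamming bound, so no 5-ary code of length 11 with d ≥ 5 can have 99323 codewords.


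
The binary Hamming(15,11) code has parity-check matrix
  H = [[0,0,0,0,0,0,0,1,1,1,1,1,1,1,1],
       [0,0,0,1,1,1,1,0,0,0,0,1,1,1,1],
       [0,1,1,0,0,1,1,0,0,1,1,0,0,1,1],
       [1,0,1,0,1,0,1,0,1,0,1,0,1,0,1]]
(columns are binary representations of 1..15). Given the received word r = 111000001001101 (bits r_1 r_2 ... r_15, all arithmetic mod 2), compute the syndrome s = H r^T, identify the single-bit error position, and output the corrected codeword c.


s = (0, 1, 1, 1)^T, error position = 7, corrected codeword c = 111000101001101

Compute s = H r^T mod 2 one row at a time:
  s_1 = 0 + 1 + 0 + 0 + 1 + 1 + 0 + 1 = 4 ≡ 0 (mod 2).
  s_2 = 0 + 0 + 0 + 0 + 1 + 1 + 0 + 1 = 3 ≡ 1 (mod 2).
  s_3 = 1 + 1 + 0 + 0 + 0 + 0 + 0 + 1 = 3 ≡ 1 (mod 2).
  s_4 = 1 + 1 + 0 + 0 + 1 + 0 + 1 + 1 = 5 ≡ 1 (mod 2).
s = (0, 1, 1, 1)^T — this equals column 7 of H (binary 0111), so error is at position 7.
Correct: flip bit 7 of r = 111000001001101 to get c = 111000101001101.


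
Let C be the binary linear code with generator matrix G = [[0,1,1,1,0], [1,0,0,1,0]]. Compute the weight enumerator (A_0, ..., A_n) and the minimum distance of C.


Weight distribution: A_0 = 1, A_2 = 1, A_3 = 2. Minimum distance d = 2.

Enumerate all 2^2 = 4 messages m ∈ F_2^2.
For each, compute codeword c = mG in F_2^5, then tally its weight.
  m = 00 → c = 00000, weight = 0.
  m = 10 → c = 01110, weight = 3.
  m = 01 → c = 10010, weight = 2.
  m = 11 → c = 11100, weight = 3.
Tally weights:
  weight 0: 1 codewords.
  weight 2: 1 codewords.
  weight 3: 2 codewords.
Minimum distance d = smallest w > 0 with A_w > 0 = 2.
Sanity: Σ A_w = 4 = 2^2 = 4 ✓.


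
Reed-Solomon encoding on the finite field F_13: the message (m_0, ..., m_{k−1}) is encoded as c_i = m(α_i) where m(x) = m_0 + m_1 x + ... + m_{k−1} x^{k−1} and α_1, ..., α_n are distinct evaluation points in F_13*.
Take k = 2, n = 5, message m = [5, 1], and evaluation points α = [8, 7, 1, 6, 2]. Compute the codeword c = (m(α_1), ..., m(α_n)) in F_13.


c = [0, 12, 6, 11, 7]

Message polynomial: m(x) = 5 + 1·x (mod 13).
For each evaluation point α_i, compute m(α_i) mod 13:
  α_1 = 8: Horner steps 1 → 0, so m(8) = 0.
  α_2 = 7: Horner steps 1 → 12, so m(7) = 12.
  α_3 = 1: Horner steps 1 → 6, so m(1) = 6.
  α_4 = 6: Horner steps 1 → 11, so m(6) = 11.
  α_5 = 2: Horner steps 1 → 7, so m(2) = 7.
Codeword c = [0, 12, 6, 11, 7] ∈ F_13^5.


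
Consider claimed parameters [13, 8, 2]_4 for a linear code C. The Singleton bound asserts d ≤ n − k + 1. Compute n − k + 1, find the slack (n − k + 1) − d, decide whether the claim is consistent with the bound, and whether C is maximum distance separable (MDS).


Singleton RHS = n − k + 1 = 6, slack = 4, bound satisfied, not MDS.

Singleton bound: d ≤ n − k + 1.
Here n = 13, k = 8, so n − k + 1 = 6.
Given d = 2, check d ≤ 6: YES.
Slack = (n − k + 1) − d = 4.
The code is NOT MDS (slack = 4 > 0).
Description: the claimed parameters are [13, 8, 2]_4; such a code would be non-MDS.


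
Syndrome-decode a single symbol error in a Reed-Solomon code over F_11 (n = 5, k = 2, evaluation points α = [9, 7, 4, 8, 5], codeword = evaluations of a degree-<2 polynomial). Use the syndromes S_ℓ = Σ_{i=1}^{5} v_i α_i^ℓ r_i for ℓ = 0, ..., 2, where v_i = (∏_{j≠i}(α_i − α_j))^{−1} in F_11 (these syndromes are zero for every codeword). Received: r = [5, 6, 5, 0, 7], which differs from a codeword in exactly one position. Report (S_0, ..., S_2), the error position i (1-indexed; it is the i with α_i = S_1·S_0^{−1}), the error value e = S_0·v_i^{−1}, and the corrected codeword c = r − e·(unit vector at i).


S = (5, 9, 3), error at position 3, error magnitude e = 3, c = [5, 6, 2, 0, 7].

Step 1: column multipliers v_i = (∏_{j≠i}(α_i − α_j))^{−1} mod 11.
  i = 1 (α = 9): (9−7)(9−4)(9−8)(9−5) = 2·5·1·4 = 40 ≡ 7, so v_1 = 7^{−1} = 8 (mod 11).
  i = 2 (α = 7): (7−9)(7−4)(7−8)(7−5) = (−2)·3·(−1)·2 = 12 ≡ 1, so v_2 = 1^{−1} = 1 (mod 11).
  i = 3 (α = 4): (4−9)(4−7)(4−8)(4−5) = (−5)·(−3)·(−4)·(−1) = 60 ≡ 5, so v_3 = 5^{−1} = 9 (mod 11).
  i = 4 (α = 8): (8−9)(8−7)(8−4)(8−5) = (−1)·1·4·3 = −12 ≡ 10, so v_4 = 10^{−1} = 10 (mod 11).
  i = 5 (α = 5): (5−9)(5−7)(5−4)(5−8) = (−4)·(−2)·1·(−3) = −24 ≡ 9, so v_5 = 9^{−1} = 5 (mod 11).
  v = [8, 1, 9, 10, 5].
Step 2: syndromes of r = [5, 6, 5, 0, 7] (all sums mod 11).
  S_0 = Σ v_i r_i = 8·5 + 1·6 + 9·5 + 10·0 + 5·7 = 126 ≡ 5.
  S_1 = Σ v_i α_i r_i = 8·9·5 + 1·7·6 + 9·4·5 + 10·8·0 + 5·5·7 = 757 ≡ 9.
  α_i^2 mod 11 = [4, 5, 5, 9, 3].
  S_2 = Σ v_i α_i^2 r_i = 8·4·5 + 1·5·6 + 9·5·5 + 10·9·0 + 5·3·7 = 520 ≡ 3.
  S = (5, 9, 3) ≠ 0, so r is not a codeword (an error is present).
Step 3: locate the error. For a single error e at position i, S_ℓ = v_i·e·α_i^ℓ, so α_err = S_1/S_0.
  S_0^{−1} = 5^{−1} = 9 (mod 11), so α_err = 9·9 = 81 ≡ 4 = α_3. Error position i = 3.
  Consistency check: S_2/S_1 = 3·5 = 15 ≡ 4 = α_err ✓ (single-error assumption holds).
Step 4: error magnitude e = S_0/v_3 = S_0·∏_{j≠3}(α_3 − α_j) = 5·5 = 25 ≡ 3 (mod 11).
Step 5: correct position 3: c_3 = r_3 − e = 5 − 3 ≡ 2 (mod 11). Hence c = [5, 6, 2, 0, 7].
  Check: interpolating c through the α_i gives m(x) = 4 + 5·x (degree < 2) with m(α_i) = c_i for every i, so c is indeed a codeword.


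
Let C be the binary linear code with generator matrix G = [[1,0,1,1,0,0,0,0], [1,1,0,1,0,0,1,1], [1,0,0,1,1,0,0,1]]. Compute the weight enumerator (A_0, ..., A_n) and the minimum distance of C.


Weight distribution: A_0 = 1, A_3 = 3, A_4 = 2, A_5 = 1, A_6 = 1. Minimum distance d = 3.

Enumerate all 2^3 = 8 messages m ∈ F_2^3.
For each, compute codeword c = mG in F_2^8, then tally its weight.
  m = 000 → c = 00000000, weight = 0.
  m = 100 → c = 10110000, weight = 3.
  m = 010 → c = 11010011, weight = 5.
  m = 110 → c = 01100011, weight = 4.
  m = 001 → c = 10011001, weight = 4.
  m = 101 → c = 00101001, weight = 3.
  m = 011 → c = 01001010, weight = 3.
  m = 111 → c = 11111010, weight = 6.
Tally weights:
  weight 0: 1 codewords.
  weight 3: 3 codewords.
  weight 4: 2 codewords.
  weight 5: 1 codewords.
  weight 6: 1 codewords.
Minimum distance d = smallest w > 0 with A_w > 0 = 3.
Sanity: Σ A_w = 8 = 2^3 = 8 ✓.


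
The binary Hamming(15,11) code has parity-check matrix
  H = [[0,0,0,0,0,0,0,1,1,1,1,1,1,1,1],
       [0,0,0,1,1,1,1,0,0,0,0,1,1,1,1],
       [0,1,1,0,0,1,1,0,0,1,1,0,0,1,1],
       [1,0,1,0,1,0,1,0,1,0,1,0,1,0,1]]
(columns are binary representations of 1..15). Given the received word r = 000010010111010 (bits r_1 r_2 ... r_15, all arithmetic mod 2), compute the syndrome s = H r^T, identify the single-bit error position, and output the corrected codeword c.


s = (1, 1, 1, 0)^T, error position = 14, corrected codeword c = 000010010111000

Compute s = H r^T mod 2 one row at a time:
  s_1 = 1 + 0 + 1 + 1 + 1 + 0 + 1 + 0 = 5 ≡ 1 (mod 2).
  s_2 = 0 + 1 + 0 + 0 + 1 + 0 + 1 + 0 = 3 ≡ 1 (mod 2).
  s_3 = 0 + 0 + 0 + 0 + 1 + 1 + 1 + 0 = 3 ≡ 1 (mod 2).
  s_4 = 0 + 0 + 1 + 0 + 0 + 1 + 0 + 0 = 2 ≡ 0 (mod 2).
s = (1, 1, 1, 0)^T — this equals column 14 of H (binary 1110), so error is at position 14.
Correct: flip bit 14 of r = 000010010111010 to get c = 000010010111000.


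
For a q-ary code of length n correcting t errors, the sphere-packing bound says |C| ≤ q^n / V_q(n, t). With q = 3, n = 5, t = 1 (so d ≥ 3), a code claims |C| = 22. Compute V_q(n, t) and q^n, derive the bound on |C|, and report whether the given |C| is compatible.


V_q(n, t) = 11, q^n = 243, Hamming bound = 22, |C| = 22 ≤ bound (satisfied).

Step 1: Compute V_q(n, t) = Σ_{j=0}^1 C(n, j) (q−1)^j.
  j = 0: C(5,0)·(2)^0 = 1·1 = 1.
  j = 1: C(5,1)·(2)^1 = 5·2 = 10.
  V_q(n, t) = 1 + 10 = 11.
Step 2: q^n = 3^5 = 243.
Step 3: Hamming bound ⌊q^n / V_q(n,t)⌋ = ⌊243/11⌋ = 22.
Step 4: Compare |C| = 22 to 22: satisfied.
The claimed |C| lies at the Hamming bound (tight).


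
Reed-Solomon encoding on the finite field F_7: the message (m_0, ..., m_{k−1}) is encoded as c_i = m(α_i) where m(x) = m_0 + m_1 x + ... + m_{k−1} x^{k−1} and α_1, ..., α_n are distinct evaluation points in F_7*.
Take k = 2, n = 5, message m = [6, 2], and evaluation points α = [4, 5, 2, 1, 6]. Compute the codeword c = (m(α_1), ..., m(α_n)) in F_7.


c = [0, 2, 3, 1, 4]

Message polynomial: m(x) = 6 + 2·x (mod 7).
For each evaluation point α_i, compute m(α_i) mod 7:
  α_1 = 4: Horner steps 2 → 0, so m(4) = 0.
  α_2 = 5: Horner steps 2 → 2, so m(5) = 2.
  α_3 = 2: Horner steps 2 → 3, so m(2) = 3.
  α_4 = 1: Horner steps 2 → 1, so m(1) = 1.
  α_5 = 6: Horner steps 2 → 4, so m(6) = 4.
Codeword c = [0, 2, 3, 1, 4] ∈ F_7^5.


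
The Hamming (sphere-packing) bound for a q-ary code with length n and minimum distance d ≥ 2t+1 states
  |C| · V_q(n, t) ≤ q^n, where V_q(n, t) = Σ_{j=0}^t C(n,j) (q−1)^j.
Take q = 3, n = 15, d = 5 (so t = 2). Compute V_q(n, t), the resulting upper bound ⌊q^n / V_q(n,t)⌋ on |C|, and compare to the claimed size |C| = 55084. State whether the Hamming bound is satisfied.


V_q(n, t) = 451, q^n = 14348907, Hamming bound = 31815, |C| = 55084 > bound (violated).

Step 1: Compute V_q(n, t) = Σ_{j=0}^2 C(n, j) (q−1)^j.
  j = 0: C(15,0)·(2)^0 = 1·1 = 1.
  j = 1: C(15,1)·(2)^1 = 15·2 = 30.
  j = 2: C(15,2)·(2)^2 = 105·4 = 420.
  V_q(n, t) = 1 + 30 + 420 = 451.
Step 2: q^n = 3^15 = 14348907.
Step 3: Hamming bound ⌊q^n / V_q(n,t)⌋ = ⌊14348907/451⌋ = 31815.
Step 4: Compare |C| = 55084 to 31815: violated.
The claimed |C| lies above the Hamming bound, so no 3-ary code of length 15 with d ≥ 5 can have 55084 codewords.


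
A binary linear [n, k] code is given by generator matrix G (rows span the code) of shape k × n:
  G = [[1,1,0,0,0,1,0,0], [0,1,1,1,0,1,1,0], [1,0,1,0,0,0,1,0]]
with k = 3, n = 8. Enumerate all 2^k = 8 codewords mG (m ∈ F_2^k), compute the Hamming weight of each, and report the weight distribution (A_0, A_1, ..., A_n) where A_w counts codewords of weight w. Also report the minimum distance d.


Weight distribution: A_0 = 1, A_1 = 1, A_3 = 2, A_4 = 3, A_5 = 1. Minimum distance d = 1.

Enumerate all 2^3 = 8 messages m ∈ F_2^3.
For each, compute codeword c = mG in F_2^8, then tally its weight.
  m = 000 → c = 00000000, weight = 0.
  m = 100 → c = 11000100, weight = 3.
  m = 010 → c = 01110110, weight = 5.
  m = 110 → c = 10110010, weight = 4.
  m = 001 → c = 10100010, weight = 3.
  m = 101 → c = 01100110, weight = 4.
  m = 011 → c = 11010100, weight = 4.
  m = 111 → c = 00010000, weight = 1.
Tally weights:
  weight 0: 1 codewords.
  weight 1: 1 codewords.
  weight 3: 2 codewords.
  weight 4: 3 codewords.
  weight 5: 1 codewords.
Minimum distance d = smallest w > 0 with A_w > 0 = 1.
Sanity: Σ A_w = 8 = 2^3 = 8 ✓.


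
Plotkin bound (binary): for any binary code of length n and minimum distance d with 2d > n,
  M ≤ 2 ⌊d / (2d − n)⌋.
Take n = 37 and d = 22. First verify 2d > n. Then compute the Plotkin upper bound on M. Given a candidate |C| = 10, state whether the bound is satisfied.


Plotkin bound M ≤ 6; given |C| = 10 > bound (violated).

Check applicability: 2d = 44, n = 37.
2d − n = 7 > 0, so Plotkin applies.
Compute d/(2d−n) = 22/7 ≈ 3.1429.
⌊d/(2d−n)⌋ = 3.
Plotkin bound: M ≤ 2·3 = 6.
Given |C| = 10, check: VIOLATED.
This |C| is above the Plotkin bound, so no binary code with n = 37, d = 22 and 10 codewords exists.


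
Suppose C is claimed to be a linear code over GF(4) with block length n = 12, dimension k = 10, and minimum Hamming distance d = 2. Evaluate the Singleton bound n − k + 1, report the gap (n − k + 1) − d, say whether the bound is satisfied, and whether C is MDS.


Singleton RHS = n − k + 1 = 3, slack = 1, bound satisfied, not MDS.

Singleton bound: d ≤ n − k + 1.
Here n = 12, k = 10, so n − k + 1 = 3.
Given d = 2, check d ≤ 3: YES.
Slack = (n − k + 1) − d = 1.
The code is NOT MDS (slack = 1 > 0).
Description: the claimed parameters are [12, 10, 2]_4; such a code would be non-MDS.


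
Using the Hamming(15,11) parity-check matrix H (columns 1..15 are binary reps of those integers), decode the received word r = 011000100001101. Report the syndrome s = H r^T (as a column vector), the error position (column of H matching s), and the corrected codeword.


s = (1, 0, 0, 0)^T, error position = 8, corrected codeword c = 011000110001101

Compute s = H r^T mod 2 one row at a time:
  s_1 = 0 + 0 + 0 + 0 + 1 + 1 + 0 + 1 = 3 ≡ 1 (mod 2).
  s_2 = 0 + 0 + 0 + 1 + 1 + 1 + 0 + 1 = 4 ≡ 0 (mod 2).
  s_3 = 1 + 1 + 0 + 1 + 0 + 0 + 0 + 1 = 4 ≡ 0 (mod 2).
  s_4 = 0 + 1 + 0 + 1 + 0 + 0 + 1 + 1 = 4 ≡ 0 (mod 2).
s = (1, 0, 0, 0)^T — this equals column 8 of H (binary 1000), so error is at position 8.
Correct: flip bit 8 of r = 011000100001101 to get c = 011000110001101.


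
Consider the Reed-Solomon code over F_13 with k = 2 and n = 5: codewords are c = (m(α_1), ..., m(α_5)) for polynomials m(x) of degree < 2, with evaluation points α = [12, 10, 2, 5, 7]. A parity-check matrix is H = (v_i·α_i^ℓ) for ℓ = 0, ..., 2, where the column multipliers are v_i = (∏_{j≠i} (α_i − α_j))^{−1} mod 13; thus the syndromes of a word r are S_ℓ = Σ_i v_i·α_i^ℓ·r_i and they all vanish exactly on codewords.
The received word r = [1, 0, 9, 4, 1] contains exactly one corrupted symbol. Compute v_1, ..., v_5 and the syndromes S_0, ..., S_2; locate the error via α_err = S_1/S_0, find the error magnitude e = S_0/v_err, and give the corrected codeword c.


S = (5, 9, 11), error at position 5, error magnitude e = 9, c = [1, 0, 9, 4, 5].

Step 1: column multipliers v_i = (∏_{j≠i}(α_i − α_j))^{−1} mod 13.
  i = 1 (α = 12): (12−10)(12−2)(12−5)(12−7) = 2·10·7·5 = 700 ≡ 11, so v_1 = 11^{−1} = 6 (mod 13).
  i = 2 (α = 10): (10−12)(10−2)(10−5)(10−7) = (−2)·8·5·3 = −240 ≡ 7, so v_2 = 7^{−1} = 2 (mod 13).
  i = 3 (α = 2): (2−12)(2−10)(2−5)(2−7) = (−10)·(−8)·(−3)·(−5) = 1200 ≡ 4, so v_3 = 4^{−1} = 10 (mod 13).
  i = 4 (α = 5): (5−12)(5−10)(5−2)(5−7) = (−7)·(−5)·3·(−2) = −210 ≡ 11, so v_4 = 11^{−1} = 6 (mod 13).
  i = 5 (α = 7): (7−12)(7−10)(7−2)(7−5) = (−5)·(−3)·5·2 = 150 ≡ 7, so v_5 = 7^{−1} = 2 (mod 13).
  v = [6, 2, 10, 6, 2].
Step 2: syndromes of r = [1, 0, 9, 4, 1] (all sums mod 13).
  S_0 = Σ v_i r_i = 6·1 + 2·0 + 10·9 + 6·4 + 2·1 = 122 ≡ 5.
  S_1 = Σ v_i α_i r_i = 6·12·1 + 2·10·0 + 10·2·9 + 6·5·4 + 2·7·1 = 386 ≡ 9.
  α_i^2 mod 13 = [1, 9, 4, 12, 10].
  S_2 = Σ v_i α_i^2 r_i = 6·1·1 + 2·9·0 + 10·4·9 + 6·12·4 + 2·10·1 = 674 ≡ 11.
  S = (5, 9, 11) ≠ 0, so r is not a codeword (an error is present).
Step 3: locate the error. For a single error e at position i, S_ℓ = v_i·e·α_i^ℓ, so α_err = S_1/S_0.
  S_0^{−1} = 5^{−1} = 8 (mod 13), so α_err = 9·8 = 72 ≡ 7 = α_5. Error position i = 5.
  Consistency check: S_2/S_1 = 11·3 = 33 ≡ 7 = α_err ✓ (single-error assumption holds).
Step 4: error magnitude e = S_0/v_5 = S_0·∏_{j≠5}(α_5 − α_j) = 5·7 = 35 ≡ 9 (mod 13).
Step 5: correct position 5: c_5 = r_5 − e = 1 − 9 ≡ 5 (mod 13). Hence c = [1, 0, 9, 4, 5].
  Check: interpolating c through the α_i gives m(x) = 8 + 7·x (degree < 2) with m(α_i) = c_i for every i, so c is indeed a codeword.


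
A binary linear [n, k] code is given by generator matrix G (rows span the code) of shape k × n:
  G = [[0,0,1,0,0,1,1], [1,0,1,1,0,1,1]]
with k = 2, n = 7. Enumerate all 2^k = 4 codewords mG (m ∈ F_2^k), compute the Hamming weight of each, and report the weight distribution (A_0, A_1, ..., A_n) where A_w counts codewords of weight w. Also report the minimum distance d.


Weight distribution: A_0 = 1, A_2 = 1, A_3 = 1, A_5 = 1. Minimum distance d = 2.

Enumerate all 2^2 = 4 messages m ∈ F_2^2.
For each, compute codeword c = mG in F_2^7, then tally its weight.
  m = 00 → c = 0000000, weight = 0.
  m = 10 → c = 0010011, weight = 3.
  m = 01 → c = 1011011, weight = 5.
  m = 11 → c = 1001000, weight = 2.
Tally weights:
  weight 0: 1 codewords.
  weight 2: 1 codewords.
  weight 3: 1 codewords.
  weight 5: 1 codewords.
Minimum distance d = smallest w > 0 with A_w > 0 = 2.
Sanity: Σ A_w = 4 = 2^2 = 4 ✓.


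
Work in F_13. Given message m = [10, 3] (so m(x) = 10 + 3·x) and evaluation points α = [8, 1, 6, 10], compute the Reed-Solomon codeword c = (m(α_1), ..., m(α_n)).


c = [8, 0, 2, 1]

Message polynomial: m(x) = 10 + 3·x (mod 13).
For each evaluation point α_i, compute m(α_i) mod 13:
  α_1 = 8: Horner steps 3 → 8, so m(8) = 8.
  α_2 = 1: Horner steps 3 → 0, so m(1) = 0.
  α_3 = 6: Horner steps 3 → 2, so m(6) = 2.
  α_4 = 10: Horner steps 3 → 1, so m(10) = 1.
Codeword c = [8, 0, 2, 1] ∈ F_13^4.


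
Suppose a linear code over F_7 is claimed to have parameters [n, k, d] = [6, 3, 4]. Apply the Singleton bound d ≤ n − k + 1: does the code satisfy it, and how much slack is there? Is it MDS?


Singleton RHS = n − k + 1 = 4, slack = 0, bound satisfied, MDS.

Singleton bound: d ≤ n − k + 1.
Here n = 6, k = 3, so n − k + 1 = 4.
Given d = 4, check d ≤ 4: YES.
Slack = (n − k + 1) − d = 0.
The code is MDS (slack = 0).
Description: the claimed parameters are [6, 3, 4]_7; such a code would be MDS (meets Singleton bound).


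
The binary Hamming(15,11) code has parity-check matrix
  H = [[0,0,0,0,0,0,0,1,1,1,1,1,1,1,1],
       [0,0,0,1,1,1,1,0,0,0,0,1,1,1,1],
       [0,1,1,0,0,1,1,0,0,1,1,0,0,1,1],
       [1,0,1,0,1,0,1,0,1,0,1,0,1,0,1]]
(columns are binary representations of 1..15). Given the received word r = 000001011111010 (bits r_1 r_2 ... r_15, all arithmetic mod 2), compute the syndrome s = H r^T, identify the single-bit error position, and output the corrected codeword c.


s = (0, 1, 0, 0)^T, error position = 4, corrected codeword c = 000101011111010

Compute s = H r^T mod 2 one row at a time:
  s_1 = 1 + 1 + 1 + 1 + 1 + 0 + 1 + 0 = 6 ≡ 0 (mod 2).
  s_2 = 0 + 0 + 1 + 0 + 1 + 0 + 1 + 0 = 3 ≡ 1 (mod 2).
  s_3 = 0 + 0 + 1 + 0 + 1 + 1 + 1 + 0 = 4 ≡ 0 (mod 2).
  s_4 = 0 + 0 + 0 + 0 + 1 + 1 + 0 + 0 = 2 ≡ 0 (mod 2).
s = (0, 1, 0, 0)^T — this equals column 4 of H (binary 0100), so error is at position 4.
Correct: flip bit 4 of r = 000001011111010 to get c = 000101011111010.


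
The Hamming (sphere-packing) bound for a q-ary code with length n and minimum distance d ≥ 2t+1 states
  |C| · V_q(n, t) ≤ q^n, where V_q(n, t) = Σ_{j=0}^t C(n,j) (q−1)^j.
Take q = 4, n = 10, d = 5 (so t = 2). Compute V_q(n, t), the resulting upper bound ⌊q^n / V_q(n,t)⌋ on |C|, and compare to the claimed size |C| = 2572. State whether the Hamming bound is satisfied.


V_q(n, t) = 436, q^n = 1048576, Hamming bound = 2404, |C| = 2572 > bound (violated).

Step 1: Compute V_q(n, t) = Σ_{j=0}^2 C(n, j) (q−1)^j.
  j = 0: C(10,0)·(3)^0 = 1·1 = 1.
  j = 1: C(10,1)·(3)^1 = 10·3 = 30.
  j = 2: C(10,2)·(3)^2 = 45·9 = 405.
  V_q(n, t) = 1 + 30 + 405 = 436.
Step 2: q^n = 4^10 = 1048576.
Step 3: Hamming bound ⌊q^n / V_q(n,t)⌋ = ⌊1048576/436⌋ = 2404.
Step 4: Compare |C| = 2572 to 2404: violated.
The claimed |C| lies above the Hamming bound, so no 4-ary code of length 10 with d ≥ 5 can have 2572 codewords.


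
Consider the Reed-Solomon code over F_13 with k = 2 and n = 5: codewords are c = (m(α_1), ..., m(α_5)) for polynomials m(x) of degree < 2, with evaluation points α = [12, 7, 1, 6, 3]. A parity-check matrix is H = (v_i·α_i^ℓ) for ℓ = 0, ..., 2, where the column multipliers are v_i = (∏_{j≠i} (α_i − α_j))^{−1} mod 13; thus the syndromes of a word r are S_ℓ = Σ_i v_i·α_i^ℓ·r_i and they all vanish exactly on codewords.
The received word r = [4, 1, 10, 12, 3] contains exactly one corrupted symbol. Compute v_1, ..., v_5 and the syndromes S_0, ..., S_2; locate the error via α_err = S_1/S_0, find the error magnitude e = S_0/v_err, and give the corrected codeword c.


S = (9, 11, 12), error at position 2, error magnitude e = 12, c = [4, 2, 10, 12, 3].

Step 1: column multipliers v_i = (∏_{j≠i}(α_i − α_j))^{−1} mod 13.
  i = 1 (α = 12): (12−7)(12−1)(12−6)(12−3) = 5·11·6·9 = 2970 ≡ 6, so v_1 = 6^{−1} = 11 (mod 13).
  i = 2 (α = 7): (7−12)(7−1)(7−6)(7−3) = (−5)·6·1·4 = −120 ≡ 10, so v_2 = 10^{−1} = 4 (mod 13).
  i = 3 (α = 1): (1−12)(1−7)(1−6)(1−3) = (−11)·(−6)·(−5)·(−2) = 660 ≡ 10, so v_3 = 10^{−1} = 4 (mod 13).
  i = 4 (α = 6): (6−12)(6−7)(6−1)(6−3) = (−6)·(−1)·5·3 = 90 ≡ 12, so v_4 = 12^{−1} = 12 (mod 13).
  i = 5 (α = 3): (3−12)(3−7)(3−1)(3−6) = (−9)·(−4)·2·(−3) = −216 ≡ 5, so v_5 = 5^{−1} = 8 (mod 13).
  v = [11, 4, 4, 12, 8].
Step 2: syndromes of r = [4, 1, 10, 12, 3] (all sums mod 13).
  S_0 = Σ v_i r_i = 11·4 + 4·1 + 4·10 + 12·12 + 8·3 = 256 ≡ 9.
  S_1 = Σ v_i α_i r_i = 11·12·4 + 4·7·1 + 4·1·10 + 12·6·12 + 8·3·3 = 1532 ≡ 11.
  α_i^2 mod 13 = [1, 10, 1, 10, 9].
  S_2 = Σ v_i α_i^2 r_i = 11·1·4 + 4·10·1 + 4·1·10 + 12·10·12 + 8·9·3 = 1780 ≡ 12.
  S = (9, 11, 12) ≠ 0, so r is not a codeword (an error is present).
Step 3: locate the error. For a single error e at position i, S_ℓ = v_i·e·α_i^ℓ, so α_err = S_1/S_0.
  S_0^{−1} = 9^{−1} = 3 (mod 13), so α_err = 11·3 = 33 ≡ 7 = α_2. Error position i = 2.
  Consistency check: S_2/S_1 = 12·6 = 72 ≡ 7 = α_err ✓ (single-error assumption holds).
Step 4: error magnitude e = S_0/v_2 = S_0·∏_{j≠2}(α_2 − α_j) = 9·10 = 90 ≡ 12 (mod 13).
Step 5: correct position 2: c_2 = r_2 − e = 1 − 12 ≡ 2 (mod 13). Hence c = [4, 2, 10, 12, 3].
  Check: interpolating c through the α_i gives m(x) = 7 + 3·x (degree < 2) with m(α_i) = c_i for every i, so c is indeed a codeword.


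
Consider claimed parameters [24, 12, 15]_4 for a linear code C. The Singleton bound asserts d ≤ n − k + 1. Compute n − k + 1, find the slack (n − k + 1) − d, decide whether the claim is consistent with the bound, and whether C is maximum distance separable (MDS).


Singleton RHS = n − k + 1 = 13, slack = -2, bound violated (no such code; not MDS).

Singleton bound: d ≤ n − k + 1.
Here n = 24, k = 12, so n − k + 1 = 13.
Given d = 15, check d ≤ 13: NO.
Slack = (n − k + 1) − d = -2.
The slack is negative: d = 15 exceeds n − k + 1 = 13 by 2, so the Singleton bound is violated and no linear [24, 12, 15]_4 code can exist. In particular it is not MDS (MDS requires d = n − k + 1 exactly).
Description: the claimed parameters are [24, 12, 15]_4; such a code would be impossible (violates the Singleton bound).


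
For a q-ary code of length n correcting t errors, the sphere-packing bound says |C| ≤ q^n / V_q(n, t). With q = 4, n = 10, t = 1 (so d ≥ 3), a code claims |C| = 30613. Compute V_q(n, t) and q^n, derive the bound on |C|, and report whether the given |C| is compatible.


V_q(n, t) = 31, q^n = 1048576, Hamming bound = 33825, |C| = 30613 ≤ bound (satisfied).

Step 1: Compute V_q(n, t) = Σ_{j=0}^1 C(n, j) (q−1)^j.
  j = 0: C(10,0)·(3)^0 = 1·1 = 1.
  j = 1: C(10,1)·(3)^1 = 10·3 = 30.
  V_q(n, t) = 1 + 30 = 31.
Step 2: q^n = 4^10 = 1048576.
Step 3: Hamming bound ⌊q^n / V_q(n,t)⌋ = ⌊1048576/31⌋ = 33825.
Step 4: Compare |C| = 30613 to 33825: satisfied.
The claimed |C| lies below the Hamming bound.


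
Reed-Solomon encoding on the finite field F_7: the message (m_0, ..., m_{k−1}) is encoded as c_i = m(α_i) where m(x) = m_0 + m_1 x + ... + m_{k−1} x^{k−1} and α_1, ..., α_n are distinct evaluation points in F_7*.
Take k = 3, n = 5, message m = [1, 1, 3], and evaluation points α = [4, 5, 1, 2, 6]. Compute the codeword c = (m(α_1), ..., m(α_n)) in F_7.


c = [4, 4, 5, 1, 3]

Message polynomial: m(x) = 1 + 1·x + 3·x^2 (mod 7).
For each evaluation point α_i, compute m(α_i) mod 7:
  α_1 = 4: Horner steps 3 → 6 → 4, so m(4) = 4.
  α_2 = 5: Horner steps 3 → 2 → 4, so m(5) = 4.
  α_3 = 1: Horner steps 3 → 4 → 5, so m(1) = 5.
  α_4 = 2: Horner steps 3 → 0 → 1, so m(2) = 1.
  α_5 = 6: Horner steps 3 → 5 → 3, so m(6) = 3.
Codeword c = [4, 4, 5, 1, 3] ∈ F_7^5.


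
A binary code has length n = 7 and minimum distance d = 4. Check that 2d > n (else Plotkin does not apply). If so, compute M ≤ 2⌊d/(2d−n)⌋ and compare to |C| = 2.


Plotkin bound M ≤ 8; given |C| = 2 ≤ bound (satisfied).

Check applicability: 2d = 8, n = 7.
2d − n = 1 > 0, so Plotkin applies.
Compute d/(2d−n) = 4/1 ≈ 4.0000.
⌊d/(2d−n)⌋ = 4.
Plotkin bound: M ≤ 2·4 = 8.
Given |C| = 2, check: satisfied.
This |C| is below the Plotkin bound.


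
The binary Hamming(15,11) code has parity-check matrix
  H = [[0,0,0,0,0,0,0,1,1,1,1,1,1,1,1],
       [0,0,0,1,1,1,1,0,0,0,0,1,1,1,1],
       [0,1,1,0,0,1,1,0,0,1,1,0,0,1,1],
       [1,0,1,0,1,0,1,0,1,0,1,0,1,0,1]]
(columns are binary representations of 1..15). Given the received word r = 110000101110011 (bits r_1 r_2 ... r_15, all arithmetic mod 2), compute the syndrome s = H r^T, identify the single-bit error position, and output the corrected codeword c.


s = (1, 1, 0, 1)^T, error position = 13, corrected codeword c = 110000101110111

Compute s = H r^T mod 2 one row at a time:
  s_1 = 0 + 1 + 1 + 1 + 0 + 0 + 1 + 1 = 5 ≡ 1 (mod 2).
  s_2 = 0 + 0 + 0 + 1 + 0 + 0 + 1 + 1 = 3 ≡ 1 (mod 2).
  s_3 = 1 + 0 + 0 + 1 + 1 + 1 + 1 + 1 = 6 ≡ 0 (mod 2).
  s_4 = 1 + 0 + 0 + 1 + 1 + 1 + 0 + 1 = 5 ≡ 1 (mod 2).
s = (1, 1, 0, 1)^T — this equals column 13 of H (binary 1101), so error is at position 13.
Correct: flip bit 13 of r = 110000101110011 to get c = 110000101110111.


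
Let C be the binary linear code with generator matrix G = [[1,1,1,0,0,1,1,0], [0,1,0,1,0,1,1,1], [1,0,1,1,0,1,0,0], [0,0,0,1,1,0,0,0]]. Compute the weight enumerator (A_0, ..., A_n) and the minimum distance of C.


Weight distribution: A_0 = 1, A_2 = 2, A_3 = 2, A_4 = 5, A_5 = 4, A_7 = 2. Minimum distance d = 2.

Enumerate all 2^4 = 16 messages m ∈ F_2^4.
For each, compute codeword c = mG in F_2^8, then tally its weight.
  m = 0000 → c = 00000000, weight = 0.
  m = 1000 → c = 11100110, weight = 5.
  m = 0100 → c = 01010111, weight = 5.
  m = 1100 → c = 10110001, weight = 4.
  m = 0010 → c = 10110100, weight = 4.
  m = 1010 → c = 01010010, weight = 3.
  m = 0110 → c = 11100011, weight = 5.
  m = 1110 → c = 00000101, weight = 2.
  m = 0001 → c = 00011000, weight = 2.
  m = 1001 → c = 11111110, weight = 7.
  m = 0101 → c = 01001111, weight = 5.
  m = 1101 → c = 10101001, weight = 4.
  m = 0011 → c = 10101100, weight = 4.
  m = 1011 → c = 01001010, weight = 3.
  m = 0111 → c = 11111011, weight = 7.
  m = 1111 → c = 00011101, weight = 4.
Tally weights:
  weight 0: 1 codewords.
  weight 2: 2 codewords.
  weight 3: 2 codewords.
  weight 4: 5 codewords.
  weight 5: 4 codewords.
  weight 7: 2 codewords.
Minimum distance d = smallest w > 0 with A_w > 0 = 2.
Sanity: Σ A_w = 16 = 2^4 = 16 ✓.


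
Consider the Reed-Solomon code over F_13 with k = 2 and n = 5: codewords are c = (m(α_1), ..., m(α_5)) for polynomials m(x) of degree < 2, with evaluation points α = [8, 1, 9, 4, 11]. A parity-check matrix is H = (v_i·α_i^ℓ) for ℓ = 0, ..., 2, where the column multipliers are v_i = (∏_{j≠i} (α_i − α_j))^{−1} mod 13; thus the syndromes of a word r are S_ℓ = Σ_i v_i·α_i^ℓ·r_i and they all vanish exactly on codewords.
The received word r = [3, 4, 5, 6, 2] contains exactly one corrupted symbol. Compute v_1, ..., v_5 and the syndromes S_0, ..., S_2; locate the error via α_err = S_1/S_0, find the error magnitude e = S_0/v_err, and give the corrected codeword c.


S = (7, 4, 6), error at position 1, error magnitude e = 3, c = [0, 4, 5, 6, 2].

Step 1: column multipliers v_i = (∏_{j≠i}(α_i − α_j))^{−1} mod 13.
  i = 1 (α = 8): (8−1)(8−9)(8−4)(8−11) = 7·(−1)·4·(−3) = 84 ≡ 6, so v_1 = 6^{−1} = 11 (mod 13).
  i = 2 (α = 1): (1−8)(1−9)(1−4)(1−11) = (−7)·(−8)·(−3)·(−10) = 1680 ≡ 3, so v_2 = 3^{−1} = 9 (mod 13).
  i = 3 (α = 9): (9−8)(9−1)(9−4)(9−11) = 1·8·5·(−2) = −80 ≡ 11, so v_3 = 11^{−1} = 6 (mod 13).
  i = 4 (α = 4): (4−8)(4−1)(4−9)(4−11) = (−4)·3·(−5)·(−7) = −420 ≡ 9, so v_4 = 9^{−1} = 3 (mod 13).
  i = 5 (α = 11): (11−8)(11−1)(11−9)(11−4) = 3·10·2·7 = 420 ≡ 4, so v_5 = 4^{−1} = 10 (mod 13).
  v = [11, 9, 6, 3, 10].
Step 2: syndromes of r = [3, 4, 5, 6, 2] (all sums mod 13).
  S_0 = Σ v_i r_i = 11·3 + 9·4 + 6·5 + 3·6 + 10·2 = 137 ≡ 7.
  S_1 = Σ v_i α_i r_i = 11·8·3 + 9·1·4 + 6·9·5 + 3·4·6 + 10·11·2 = 862 ≡ 4.
  α_i^2 mod 13 = [12, 1, 3, 3, 4].
  S_2 = Σ v_i α_i^2 r_i = 11·12·3 + 9·1·4 + 6·3·5 + 3·3·6 + 10·4·2 = 656 ≡ 6.
  S = (7, 4, 6) ≠ 0, so r is not a codeword (an error is present).
Step 3: locate the error. For a single error e at position i, S_ℓ = v_i·e·α_i^ℓ, so α_err = S_1/S_0.
  S_0^{−1} = 7^{−1} = 2 (mod 13), so α_err = 4·2 = 8 ≡ 8 = α_1. Error position i = 1.
  Consistency check: S_2/S_1 = 6·10 = 60 ≡ 8 = α_err ✓ (single-error assumption holds).
Step 4: error magnitude e = S_0/v_1 = S_0·∏_{j≠1}(α_1 − α_j) = 7·6 = 42 ≡ 3 (mod 13).
Step 5: correct position 1: c_1 = r_1 − e = 3 − 3 ≡ 0 (mod 13). Hence c = [0, 4, 5, 6, 2].
  Check: interpolating c through the α_i gives m(x) = 12 + 5·x (degree < 2) with m(α_i) = c_i for every i, so c is indeed a codeword.
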